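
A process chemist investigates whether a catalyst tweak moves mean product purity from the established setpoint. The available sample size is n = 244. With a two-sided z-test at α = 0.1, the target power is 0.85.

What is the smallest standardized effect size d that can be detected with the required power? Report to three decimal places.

d ≈ 0.172

Need Φ(δ − 1.645) = 0.85, so δ = 1.645 + 1.036 = 2.681.
(The second rejection-region term Φ(−δ − z_{α/2}) is negligible and dropped.)
δ = d·√n ⇒ d = δ/√n = 2.681/√244 = 0.1717.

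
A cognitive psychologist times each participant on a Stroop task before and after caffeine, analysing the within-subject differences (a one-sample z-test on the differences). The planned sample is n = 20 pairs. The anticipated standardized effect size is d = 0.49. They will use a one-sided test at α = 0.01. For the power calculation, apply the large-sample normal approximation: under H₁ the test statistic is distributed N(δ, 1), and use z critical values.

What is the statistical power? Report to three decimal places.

Noncentrality parameter: λ = d·√n = 0.49 × √20 = 2.1913
Critical value for a one-sided test at α = 0.01: z_α = 2.326.
Power = Φ(λ − 2.326) = Φ(-0.135) = 0.4463.

Power ≈ 0.446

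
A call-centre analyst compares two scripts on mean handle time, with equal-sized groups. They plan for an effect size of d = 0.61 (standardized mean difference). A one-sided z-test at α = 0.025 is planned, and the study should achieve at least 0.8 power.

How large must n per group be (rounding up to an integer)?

n = 43 per group

Set Φ(δ − 1.960) = 0.8; then δ − 1.960 = Φ⁻¹(0.8) = 0.842, giving δ = 2.802.
δ = d·√(n/2) ⇒ n = 2(δ/d)² = 2 × (2.802 / 0.61)² = 42.19.
Rounding up, n = 43 per group.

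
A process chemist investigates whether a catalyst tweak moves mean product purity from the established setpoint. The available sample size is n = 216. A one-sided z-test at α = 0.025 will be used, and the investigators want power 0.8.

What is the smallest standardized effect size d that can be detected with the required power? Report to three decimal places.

Need Φ(δ − 1.960) = 0.8, so δ = 1.960 + 0.842 = 2.802.
δ = d·√n ⇒ d = δ/√n = 2.802/√216 = 0.1906.

d ≈ 0.191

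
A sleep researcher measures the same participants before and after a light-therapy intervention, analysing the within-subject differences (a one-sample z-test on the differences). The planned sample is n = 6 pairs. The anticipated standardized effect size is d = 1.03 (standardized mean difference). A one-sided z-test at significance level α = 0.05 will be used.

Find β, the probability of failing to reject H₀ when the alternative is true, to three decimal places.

β ≈ 0.190

Noncentrality parameter: δ = d·√n = 1.03 × √6 = 2.5230
One-sided α = 0.05 → critical value z_{0.05} = 1.645.
Power = Φ(δ − 1.645) = Φ(0.878) = 0.8101.
Type II error: β = 1 − power = 1 − 0.8101 = 0.1899.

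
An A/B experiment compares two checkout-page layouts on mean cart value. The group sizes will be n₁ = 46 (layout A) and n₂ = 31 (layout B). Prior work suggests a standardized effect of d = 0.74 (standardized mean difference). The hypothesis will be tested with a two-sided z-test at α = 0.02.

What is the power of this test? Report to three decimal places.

Power ≈ 0.805

Noncentrality parameter: δ = d / √(1/n₁ + 1/n₂) = 0.74 / √(1/46 + 1/31) = 3.1845
Two-sided α = 0.02 → critical value z_{0.01} = 2.326.
Power = Φ(δ − 2.326) + Φ(−δ − 2.326) = Φ(0.858) + Φ(-5.511) = 0.8046 + 0.0000 = 0.8046.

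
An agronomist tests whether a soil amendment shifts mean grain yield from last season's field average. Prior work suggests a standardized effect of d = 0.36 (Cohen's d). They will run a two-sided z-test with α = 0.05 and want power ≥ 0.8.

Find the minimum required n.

Set Φ(δ − 1.960) = 0.8; then δ − 1.960 = Φ⁻¹(0.8) = 0.842, giving δ = 2.802.
(For δ > 0 the lower-tail rejection region contributes negligibly to power, so the one-term inversion is standard.)
δ = d·√n ⇒ n = (δ/d)² = (2.802 / 0.36)² = 60.56.
Rounding up, n = 61.

n = 61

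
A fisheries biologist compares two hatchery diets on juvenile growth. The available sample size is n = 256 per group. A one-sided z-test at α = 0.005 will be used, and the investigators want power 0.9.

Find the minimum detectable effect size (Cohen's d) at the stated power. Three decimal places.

d ≈ 0.341

Need Φ(δ − 2.576) = 0.9, so δ = 2.576 + 1.282 = 3.857.
δ = d·√(n/2) ⇒ d = δ/√(n/2) = 3.857/√(256/2) = 0.3409.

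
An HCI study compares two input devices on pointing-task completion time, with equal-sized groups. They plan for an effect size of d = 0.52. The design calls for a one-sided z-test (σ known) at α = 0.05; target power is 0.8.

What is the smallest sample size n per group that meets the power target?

n = 46 per group

For power 0.8 need Φ(δ − z_{0.05}) = 0.8, so δ = z_{0.05} + z_{0.20} = 1.645 + 0.842 = 2.486.
δ = d·√(n/2) ⇒ n = 2(δ/d)² = 2 × (2.486 / 0.52)² = 45.73.
Rounding up, n = 46 per group.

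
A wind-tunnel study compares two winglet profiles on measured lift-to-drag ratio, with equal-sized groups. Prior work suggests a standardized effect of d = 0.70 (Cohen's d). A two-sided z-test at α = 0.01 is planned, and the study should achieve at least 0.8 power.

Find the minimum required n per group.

n = 48 per group

For power 0.8 need Φ(δ − z_{0.005}) = 0.8, so δ = z_{0.005} + z_{0.20} = 2.576 + 0.842 = 3.417.
(For δ > 0 the lower-tail rejection region contributes negligibly to power, so the one-term inversion is standard.)
δ = d·√(n/2) ⇒ n = 2(δ/d)² = 2 × (3.417 / 0.70)² = 47.67.
Round up to the next whole unit.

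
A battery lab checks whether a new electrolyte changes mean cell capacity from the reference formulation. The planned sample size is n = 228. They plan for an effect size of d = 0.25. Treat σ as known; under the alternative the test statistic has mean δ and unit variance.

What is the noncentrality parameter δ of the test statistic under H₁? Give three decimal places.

δ ≈ 3.775

The noncentrality parameter scales effect size by the design's sample-size factor: δ = d·√n = 0.25 × √228 = 3.7749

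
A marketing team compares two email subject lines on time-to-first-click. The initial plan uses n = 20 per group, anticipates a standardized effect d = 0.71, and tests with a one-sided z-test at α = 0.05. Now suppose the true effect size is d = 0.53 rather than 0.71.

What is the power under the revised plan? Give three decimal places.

With d = 0.53: δ = d·√(n/2) = 0.53 × √(20/2) = 1.6760. Critical value z_{0.05} = 1.645.
Revised power = Φ(δ − 1.645) = Φ(0.031) = 0.5124.

Power ≈ 0.512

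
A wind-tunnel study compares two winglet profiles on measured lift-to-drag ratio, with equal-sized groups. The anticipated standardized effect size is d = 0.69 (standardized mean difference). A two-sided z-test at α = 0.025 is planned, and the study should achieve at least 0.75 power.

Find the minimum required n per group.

n = 36 per group

For power 0.75 need Φ(δ − z_{0.0125}) = 0.75, so δ = z_{0.0125} + z_{0.25} = 2.241 + 0.674 = 2.916.
(The Φ(−δ − z_{α/2}) term is vanishingly small for δ > 0 and is dropped in the standard sample-size formula.)
δ = d·√(n/2) ⇒ n = 2(δ/d)² = 2 × (2.916 / 0.69)² = 35.72.
Round up to the next whole unit.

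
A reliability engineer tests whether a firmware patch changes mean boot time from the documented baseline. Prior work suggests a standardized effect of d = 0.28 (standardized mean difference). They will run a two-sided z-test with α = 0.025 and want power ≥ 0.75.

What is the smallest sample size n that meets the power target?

n = 109

For power 0.75 need Φ(δ − z_{0.0125}) = 0.75, so δ = z_{0.0125} + z_{0.25} = 2.241 + 0.674 = 2.916.
(Ignoring the negligible lower-tail rejection probability gives the usual closed-form inversion.)
δ = d·√n ⇒ n = (δ/d)² = (2.916 / 0.28)² = 108.45.
Rounding up, n = 109.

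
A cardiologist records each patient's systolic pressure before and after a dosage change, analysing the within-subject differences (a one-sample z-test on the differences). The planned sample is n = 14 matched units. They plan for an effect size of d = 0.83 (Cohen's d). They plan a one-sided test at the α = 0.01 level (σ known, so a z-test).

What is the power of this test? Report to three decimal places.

Power ≈ 0.782

Noncentrality parameter: δ = d·√n = 0.83 × √14 = 3.1056
One-sided α = 0.01 → critical value z_{0.01} = 2.326.
Power = Φ(δ − 2.326) = Φ(0.779) = 0.7821.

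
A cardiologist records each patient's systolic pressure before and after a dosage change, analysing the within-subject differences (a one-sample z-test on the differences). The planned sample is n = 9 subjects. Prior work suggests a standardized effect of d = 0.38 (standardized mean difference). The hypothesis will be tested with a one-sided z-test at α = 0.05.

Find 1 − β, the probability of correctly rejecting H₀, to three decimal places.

Power ≈ 0.307

Noncentrality parameter: δ = d·√n = 0.38 × √9 = 1.1400
One-sided α = 0.05 → critical value z_{0.05} = 1.645.
Power = P(Z > 1.645 − δ) = Φ(-0.505) = 0.3068.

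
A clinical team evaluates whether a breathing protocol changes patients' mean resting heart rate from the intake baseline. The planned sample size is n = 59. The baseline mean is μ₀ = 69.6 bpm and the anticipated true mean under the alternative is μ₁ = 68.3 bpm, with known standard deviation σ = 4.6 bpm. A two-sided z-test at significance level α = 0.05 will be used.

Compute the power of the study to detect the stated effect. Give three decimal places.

Standardized effect: d = |μ₁ − μ₀| / σ = |68.3 − 69.6| / 4.6 = 0.2826
Noncentrality parameter: δ = d·√n = 0.2826 × √59 = 2.1708
Two-sided α = 0.05 → critical value z_{0.025} = 1.960.
Power = Φ(δ − 1.960) + Φ(−δ − 1.960) = Φ(0.211) + Φ(-4.131) = 0.5835 + 0.0000 = 0.5835.

Power ≈ 0.583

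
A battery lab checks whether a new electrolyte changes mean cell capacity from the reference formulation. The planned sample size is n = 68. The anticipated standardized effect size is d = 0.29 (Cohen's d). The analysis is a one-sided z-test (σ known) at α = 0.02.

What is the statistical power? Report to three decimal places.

Noncentrality parameter: δ = d·√n = 0.29 × √68 = 2.3914
Critical value for a one-sided test at α = 0.02: z_α = 2.054.
Power = P(Z > 2.054 − δ) = Φ(0.338) = 0.6322.

Power ≈ 0.632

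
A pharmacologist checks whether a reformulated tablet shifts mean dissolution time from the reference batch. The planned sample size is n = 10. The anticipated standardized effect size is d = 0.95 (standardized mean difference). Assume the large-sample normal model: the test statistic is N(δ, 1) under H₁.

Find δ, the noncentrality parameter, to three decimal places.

δ = d·√n = 0.95 × √10 = 3.0042

δ ≈ 3.004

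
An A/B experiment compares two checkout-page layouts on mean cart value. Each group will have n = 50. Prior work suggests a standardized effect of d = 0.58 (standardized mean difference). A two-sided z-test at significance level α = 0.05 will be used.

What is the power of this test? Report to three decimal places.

Noncentrality parameter: δ = d·√(n/2) = 0.58 × √(50/2) = 2.9000
Critical value for a two-sided test at α = 0.05: z_{α/2} = 1.960.
Power = Φ(δ − 1.960) + Φ(−δ − 1.960) = Φ(0.940) + Φ(-4.860) = 0.8264 + 0.0000 = 0.8264.

Power ≈ 0.826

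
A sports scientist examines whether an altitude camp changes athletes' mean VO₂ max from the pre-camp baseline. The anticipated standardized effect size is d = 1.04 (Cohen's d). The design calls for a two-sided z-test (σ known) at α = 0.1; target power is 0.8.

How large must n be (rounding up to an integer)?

For power 0.8 need Φ(δ − z_{0.05}) = 0.8, so δ = z_{0.05} + z_{0.20} = 1.645 + 0.842 = 2.486.
(Ignoring the negligible lower-tail rejection probability gives the usual closed-form inversion.)
δ = d·√n ⇒ n = (δ/d)² = (2.486 / 1.04)² = 5.72.
Round up to the next whole unit.

n = 6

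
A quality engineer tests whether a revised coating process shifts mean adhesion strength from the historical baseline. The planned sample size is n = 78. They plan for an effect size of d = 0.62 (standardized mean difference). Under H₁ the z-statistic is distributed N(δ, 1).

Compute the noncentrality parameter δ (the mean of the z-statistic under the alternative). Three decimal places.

δ ≈ 5.476

δ = d·√n = 0.62 × √78 = 5.4757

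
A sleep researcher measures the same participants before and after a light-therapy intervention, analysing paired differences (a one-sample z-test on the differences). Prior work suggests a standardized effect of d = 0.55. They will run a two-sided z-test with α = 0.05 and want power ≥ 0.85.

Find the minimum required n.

Set Φ(δ − 1.960) = 0.85; then δ − 1.960 = Φ⁻¹(0.85) = 1.036, giving δ = 2.996.
(The Φ(−δ − z_{α/2}) term is vanishingly small for δ > 0 and is dropped in the standard sample-size formula.)
δ = d·√n ⇒ n = (δ/d)² = (2.996 / 0.55)² = 29.68.
Round up to the next whole unit.

n = 30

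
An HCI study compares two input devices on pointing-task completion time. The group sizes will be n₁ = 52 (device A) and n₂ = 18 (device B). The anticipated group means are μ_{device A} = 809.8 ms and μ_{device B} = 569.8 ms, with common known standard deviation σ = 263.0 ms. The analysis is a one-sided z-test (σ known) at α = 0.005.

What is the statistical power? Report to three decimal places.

Standardized effect: d = |μ_{device A} − μ_{device B}| / σ = |809.8 − 569.8| / 263.0 = 0.9125
Noncentrality parameter: δ = d / √(1/n₁ + 1/n₂) = 0.9125 / √(1/52 + 1/18) = 3.3369
Critical value for a one-sided test at α = 0.005: z_α = 2.576.
Power = P(Z > 2.576 − δ) = Φ(0.761) = 0.7767.

Power ≈ 0.777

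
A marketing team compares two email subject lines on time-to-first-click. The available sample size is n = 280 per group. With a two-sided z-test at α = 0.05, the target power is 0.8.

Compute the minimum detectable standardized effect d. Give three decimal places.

Need Φ(δ − 1.960) = 0.8, so δ = 1.960 + 0.842 = 2.802.
(Lower-tail contribution to power is negligible for δ > 0.)
δ = d·√(n/2) ⇒ d = δ/√(n/2) = 2.802/√(280/2) = 0.2368.

d ≈ 0.237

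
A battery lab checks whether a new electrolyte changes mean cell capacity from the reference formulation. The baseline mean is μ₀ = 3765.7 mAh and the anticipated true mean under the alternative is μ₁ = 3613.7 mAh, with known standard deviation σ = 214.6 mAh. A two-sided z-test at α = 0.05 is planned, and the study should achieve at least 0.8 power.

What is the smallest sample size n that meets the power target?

n = 16

Standardized effect: d = |μ₁ − μ₀| / σ = |3613.7 − 3765.7| / 214.6 = 0.7083
For power 0.8 need Φ(δ − z_{0.025}) = 0.8, so δ = z_{0.025} + z_{0.20} = 1.960 + 0.842 = 2.802.
(Ignoring the negligible lower-tail rejection probability gives the usual closed-form inversion.)
δ = d·√n ⇒ n = (δ/d)² = (2.802 / 0.7083)² = 15.65.
Round up to the next whole unit.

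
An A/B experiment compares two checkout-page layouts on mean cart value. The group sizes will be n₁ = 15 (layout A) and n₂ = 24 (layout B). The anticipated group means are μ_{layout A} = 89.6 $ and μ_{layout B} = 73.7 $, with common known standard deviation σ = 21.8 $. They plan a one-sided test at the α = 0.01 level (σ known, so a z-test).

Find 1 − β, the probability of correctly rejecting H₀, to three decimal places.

Power ≈ 0.456

Standardized effect: d = |μ_{layout A} − μ_{layout B}| / σ = |89.6 − 73.7| / 21.8 = 0.7294
Noncentrality parameter: δ = d / √(1/n₁ + 1/n₂) = 0.7294 / √(1/15 + 1/24) = 2.2159
One-sided α = 0.01 → critical value z_{0.01} = 2.326.
Power = P(Z > 2.326 − δ) = Φ(-0.110) = 0.4560.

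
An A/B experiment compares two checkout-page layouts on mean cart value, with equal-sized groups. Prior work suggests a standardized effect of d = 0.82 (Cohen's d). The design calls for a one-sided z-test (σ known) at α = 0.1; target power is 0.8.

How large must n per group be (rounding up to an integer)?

n = 14 per group

For power 0.8 need Φ(δ − z_{0.1}) = 0.8, so δ = z_{0.1} + z_{0.20} = 1.282 + 0.842 = 2.123.
δ = d·√(n/2) ⇒ n = 2(δ/d)² = 2 × (2.123 / 0.82)² = 13.41.
Round up to the next whole unit.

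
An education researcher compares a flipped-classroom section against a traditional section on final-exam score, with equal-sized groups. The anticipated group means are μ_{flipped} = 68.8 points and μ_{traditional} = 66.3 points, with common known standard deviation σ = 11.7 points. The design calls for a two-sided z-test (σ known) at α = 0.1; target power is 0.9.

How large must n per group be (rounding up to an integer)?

n = 376 per group

Standardized effect: d = |μ_{flipped} − μ_{traditional}| / σ = |68.8 − 66.3| / 11.7 = 0.2137
Set Φ(δ − 1.645) = 0.9; then δ − 1.645 = Φ⁻¹(0.9) = 1.282, giving δ = 2.926.
(For δ > 0 the lower-tail rejection region contributes negligibly to power, so the one-term inversion is standard.)
δ = d·√(n/2) ⇒ n = 2(δ/d)² = 2 × (2.926 / 0.2137)² = 375.14.
Rounding up, n = 376 per group.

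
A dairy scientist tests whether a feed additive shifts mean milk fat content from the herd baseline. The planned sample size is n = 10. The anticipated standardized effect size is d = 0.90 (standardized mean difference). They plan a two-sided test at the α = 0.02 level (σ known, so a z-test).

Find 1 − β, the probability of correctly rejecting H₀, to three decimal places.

Power ≈ 0.698

Noncentrality parameter: δ = d·√n = 0.90 × √10 = 2.8460
Critical value for a two-sided test at α = 0.02: z_{α/2} = 2.326.
Power = Φ(δ − 2.326) + Φ(−δ − 2.326) = Φ(0.520) + Φ(-5.172) = 0.6984 + 0.0000 = 0.6984.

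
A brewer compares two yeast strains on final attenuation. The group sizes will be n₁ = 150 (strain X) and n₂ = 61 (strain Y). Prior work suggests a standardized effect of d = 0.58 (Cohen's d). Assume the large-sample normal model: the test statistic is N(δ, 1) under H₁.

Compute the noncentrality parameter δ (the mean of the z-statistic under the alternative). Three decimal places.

The noncentrality parameter scales effect size by the design's sample-size factor: δ = d / √(1/n₁ + 1/n₂) = 0.58 / √(1/150 + 1/61) = 3.8194

δ ≈ 3.819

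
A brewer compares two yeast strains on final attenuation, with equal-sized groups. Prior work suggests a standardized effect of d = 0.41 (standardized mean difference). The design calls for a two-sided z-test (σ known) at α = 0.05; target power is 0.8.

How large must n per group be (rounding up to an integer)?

n = 94 per group

For power 0.8 need Φ(δ − z_{0.025}) = 0.8, so δ = z_{0.025} + z_{0.20} = 1.960 + 0.842 = 2.802.
(Ignoring the negligible lower-tail rejection probability gives the usual closed-form inversion.)
δ = d·√(n/2) ⇒ n = 2(δ/d)² = 2 × (2.802 / 0.41)² = 93.38.
Rounding up, n = 94 per group.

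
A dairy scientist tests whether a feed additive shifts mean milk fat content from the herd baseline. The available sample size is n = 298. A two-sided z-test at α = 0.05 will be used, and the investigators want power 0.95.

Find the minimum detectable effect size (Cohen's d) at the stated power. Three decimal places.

d ≈ 0.209

Required noncentrality: δ = z_{0.025} + z_{0.05} = 1.960 + 1.645 = 3.605.
(The second rejection-region term Φ(−δ − z_{α/2}) is negligible and dropped.)
δ = d·√n ⇒ d = δ/√n = 3.605/√298 = 0.2088.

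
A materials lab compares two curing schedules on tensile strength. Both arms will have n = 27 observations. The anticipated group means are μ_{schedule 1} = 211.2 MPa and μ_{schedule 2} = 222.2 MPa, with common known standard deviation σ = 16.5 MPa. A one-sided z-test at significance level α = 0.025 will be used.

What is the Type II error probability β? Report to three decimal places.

Standardized effect: d = |μ_{schedule 1} − μ_{schedule 2}| / σ = |211.2 − 222.2| / 16.5 = 0.6667
Noncentrality parameter: δ = d·√(n/2) = 0.6667 × √(27/2) = 2.4495
One-sided α = 0.025 → critical value z_{0.025} = 1.960.
Power = P(Z > 1.960 − δ) = Φ(0.490) = 0.6878.
Type II error: β = 1 − power = 1 − 0.6878 = 0.3122.

β ≈ 0.312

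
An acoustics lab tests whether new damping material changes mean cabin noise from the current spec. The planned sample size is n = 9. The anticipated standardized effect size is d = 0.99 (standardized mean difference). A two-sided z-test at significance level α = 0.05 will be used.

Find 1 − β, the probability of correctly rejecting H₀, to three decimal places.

Power ≈ 0.844

Noncentrality parameter: δ = d·√n = 0.99 × √9 = 2.9700
Critical value for a two-sided test at α = 0.05: z_{α/2} = 1.960.
Power = Φ(δ − 1.960) + Φ(−δ − 1.960) = Φ(1.010) + Φ(-4.930) = 0.8438 + 0.0000 = 0.8438.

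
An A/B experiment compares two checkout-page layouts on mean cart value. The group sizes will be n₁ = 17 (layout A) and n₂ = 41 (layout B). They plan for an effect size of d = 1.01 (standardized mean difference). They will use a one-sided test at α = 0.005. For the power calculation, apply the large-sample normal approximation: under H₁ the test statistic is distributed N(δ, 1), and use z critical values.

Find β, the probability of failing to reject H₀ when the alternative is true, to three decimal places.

Noncentrality parameter: δ = d / √(1/n₁ + 1/n₂) = 1.01 / √(1/17 + 1/41) = 3.5013
One-sided α = 0.005 → critical value z_{0.005} = 2.576.
Power = P(Z > 2.576 − δ) = Φ(0.925) = 0.8226.
Type II error: β = 1 − power = 1 − 0.8226 = 0.1774.

β ≈ 0.177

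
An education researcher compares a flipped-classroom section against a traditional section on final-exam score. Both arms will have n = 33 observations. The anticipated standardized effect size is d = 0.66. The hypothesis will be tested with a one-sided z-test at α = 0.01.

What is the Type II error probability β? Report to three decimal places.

Noncentrality parameter: δ = d·√(n/2) = 0.66 × √(33/2) = 2.6809
One-sided α = 0.01 → critical value z_{0.01} = 2.326.
Power = P(Z > 2.326 − δ) = Φ(0.355) = 0.6385.
Type II error: β = 1 − power = 1 − 0.6385 = 0.3615.

β ≈ 0.361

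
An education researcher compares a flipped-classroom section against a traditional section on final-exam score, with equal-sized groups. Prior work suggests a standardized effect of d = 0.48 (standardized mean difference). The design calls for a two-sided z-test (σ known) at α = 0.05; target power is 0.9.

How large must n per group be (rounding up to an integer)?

For power 0.9 need Φ(δ − z_{0.025}) = 0.9, so δ = z_{0.025} + z_{0.10} = 1.960 + 1.282 = 3.242.
(The Φ(−δ − z_{α/2}) term is vanishingly small for δ > 0 and is dropped in the standard sample-size formula.)
δ = d·√(n/2) ⇒ n = 2(δ/d)² = 2 × (3.242 / 0.48)² = 91.21.
Rounding up, n = 92 per group.

n = 92 per group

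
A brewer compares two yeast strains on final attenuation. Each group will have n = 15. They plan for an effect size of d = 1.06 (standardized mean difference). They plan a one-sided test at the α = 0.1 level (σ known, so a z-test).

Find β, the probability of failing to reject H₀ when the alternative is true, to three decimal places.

Noncentrality parameter: δ = d·√(n/2) = 1.06 × √(15/2) = 2.9029
Critical value for a one-sided test at α = 0.1: z_α = 1.282.
Power = Φ(δ − 1.282) = Φ(1.621) = 0.9475.
Type II error: β = 1 − power = 1 − 0.9475 = 0.0525.

β ≈ 0.052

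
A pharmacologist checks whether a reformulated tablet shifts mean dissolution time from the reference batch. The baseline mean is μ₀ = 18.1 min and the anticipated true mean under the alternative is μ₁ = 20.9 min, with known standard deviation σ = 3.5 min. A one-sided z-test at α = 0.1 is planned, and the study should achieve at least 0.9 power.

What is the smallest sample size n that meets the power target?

n = 11

Standardized effect: d = |μ₁ − μ₀| / σ = |20.9 − 18.1| / 3.5 = 0.8000
Set Φ(δ − 1.282) = 0.9; then δ − 1.282 = Φ⁻¹(0.9) = 1.282, giving δ = 2.563.
δ = d·√n ⇒ n = (δ/d)² = (2.563 / 0.8000)² = 10.26.
Rounding up, n = 11.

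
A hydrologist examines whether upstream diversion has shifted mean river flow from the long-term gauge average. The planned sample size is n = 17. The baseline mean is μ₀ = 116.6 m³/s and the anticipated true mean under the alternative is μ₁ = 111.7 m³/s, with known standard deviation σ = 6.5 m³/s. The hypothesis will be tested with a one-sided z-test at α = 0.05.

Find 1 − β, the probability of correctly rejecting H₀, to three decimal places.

Power ≈ 0.928

Standardized effect: d = |μ₁ − μ₀| / σ = |111.7 − 116.6| / 6.5 = 0.7538
Noncentrality parameter: δ = d·√n = 0.7538 × √17 = 3.1082
One-sided α = 0.05 → critical value z_{0.05} = 1.645.
Power = P(Z > 1.645 − δ) = Φ(1.463) = 0.9283.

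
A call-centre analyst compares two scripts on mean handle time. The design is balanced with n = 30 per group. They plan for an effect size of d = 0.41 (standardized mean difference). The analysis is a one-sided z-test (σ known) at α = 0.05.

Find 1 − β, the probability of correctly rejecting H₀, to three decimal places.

Power ≈ 0.477

Noncentrality parameter: δ = d·√(n/2) = 0.41 × √(30/2) = 1.5879
Critical value for a one-sided test at α = 0.05: z_α = 1.645.
Power = Φ(δ − 1.645) = Φ(-0.057) = 0.4773.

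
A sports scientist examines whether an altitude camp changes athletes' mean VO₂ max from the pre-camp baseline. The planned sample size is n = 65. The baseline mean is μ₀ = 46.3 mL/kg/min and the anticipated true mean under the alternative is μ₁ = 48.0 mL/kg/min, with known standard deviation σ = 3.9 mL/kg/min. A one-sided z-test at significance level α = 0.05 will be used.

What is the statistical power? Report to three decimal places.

Standardized effect: d = |μ₁ − μ₀| / σ = |48.0 − 46.3| / 3.9 = 0.4359
Noncentrality parameter: δ = d·√n = 0.4359 × √65 = 3.5143
One-sided α = 0.05 → critical value z_{0.05} = 1.645.
Power = P(Z > 1.645 − δ) = Φ(1.869) = 0.9692.

Power ≈ 0.969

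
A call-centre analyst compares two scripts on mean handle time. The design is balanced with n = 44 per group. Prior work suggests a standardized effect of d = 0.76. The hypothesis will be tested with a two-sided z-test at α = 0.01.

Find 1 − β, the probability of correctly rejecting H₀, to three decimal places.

Power ≈ 0.839

Noncentrality parameter: δ = d·√(n/2) = 0.76 × √(44/2) = 3.5647
Critical value for a two-sided test at α = 0.01: z_{α/2} = 2.576.
Power = Φ(δ − 2.576) + Φ(−δ − 2.576) = Φ(0.989) + Φ(-6.141) = 0.8386 + 0.0000 = 0.8386.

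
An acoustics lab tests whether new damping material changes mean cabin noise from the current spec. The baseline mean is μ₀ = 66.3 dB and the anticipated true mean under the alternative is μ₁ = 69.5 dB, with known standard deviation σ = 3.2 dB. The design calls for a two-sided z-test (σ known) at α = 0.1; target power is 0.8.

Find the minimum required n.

Standardized effect: d = |μ₁ − μ₀| / σ = |69.5 − 66.3| / 3.2 = 1.0000
For power 0.8 need Φ(δ − z_{0.05}) = 0.8, so δ = z_{0.05} + z_{0.20} = 1.645 + 0.842 = 2.486.
(Ignoring the negligible lower-tail rejection probability gives the usual closed-form inversion.)
δ = d·√n ⇒ n = (δ/d)² = (2.486 / 1.0000)² = 6.18.
Round up to the next whole unit.

n = 7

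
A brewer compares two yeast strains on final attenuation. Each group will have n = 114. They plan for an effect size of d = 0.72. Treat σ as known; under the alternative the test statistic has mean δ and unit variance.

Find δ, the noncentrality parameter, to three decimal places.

δ ≈ 5.436

The noncentrality parameter scales effect size by the design's sample-size factor: δ = d·√(n/2) = 0.72 × √(114/2) = 5.4359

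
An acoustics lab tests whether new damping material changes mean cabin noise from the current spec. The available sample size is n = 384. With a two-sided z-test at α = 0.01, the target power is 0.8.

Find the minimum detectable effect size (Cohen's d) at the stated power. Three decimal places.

Need Φ(δ − 2.576) = 0.8, so δ = 2.576 + 0.842 = 3.417.
(Lower-tail contribution to power is negligible for δ > 0.)
δ = d·√n ⇒ d = δ/√n = 3.417/√384 = 0.1744.

d ≈ 0.174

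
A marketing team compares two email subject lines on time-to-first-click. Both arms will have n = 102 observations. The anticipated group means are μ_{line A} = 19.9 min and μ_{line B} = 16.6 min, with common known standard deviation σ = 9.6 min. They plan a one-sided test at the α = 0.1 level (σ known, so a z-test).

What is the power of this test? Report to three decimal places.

Standardized effect: d = |μ_{line A} − μ_{line B}| / σ = |19.9 − 16.6| / 9.6 = 0.3438
Noncentrality parameter: δ = d·√(n/2) = 0.3438 × √(102/2) = 2.4549
One-sided α = 0.1 → critical value z_{0.1} = 1.282.
Power = Φ(δ − 1.282) = Φ(1.173) = 0.8797.

Power ≈ 0.880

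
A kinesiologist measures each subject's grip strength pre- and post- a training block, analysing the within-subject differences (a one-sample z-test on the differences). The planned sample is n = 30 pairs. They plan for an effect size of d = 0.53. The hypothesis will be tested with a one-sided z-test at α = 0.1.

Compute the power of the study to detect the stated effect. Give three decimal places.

Noncentrality parameter: λ = d·√n = 0.53 × √30 = 2.9029
Critical value for a one-sided test at α = 0.1: z_α = 1.282.
Power = P(Z > 1.282 − λ) = Φ(1.621) = 0.9475.

Power ≈ 0.948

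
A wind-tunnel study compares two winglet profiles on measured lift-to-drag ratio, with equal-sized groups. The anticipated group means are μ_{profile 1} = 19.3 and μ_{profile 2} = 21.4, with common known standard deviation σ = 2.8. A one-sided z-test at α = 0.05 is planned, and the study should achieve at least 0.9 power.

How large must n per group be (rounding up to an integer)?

n = 31 per group

Standardized effect: d = |μ_{profile 1} − μ_{profile 2}| / σ = |19.3 − 21.4| / 2.8 = 0.7500
For power 0.9 need Φ(δ − z_{0.05}) = 0.9, so δ = z_{0.05} + z_{0.10} = 1.645 + 1.282 = 2.926.
δ = d·√(n/2) ⇒ n = 2(δ/d)² = 2 × (2.926 / 0.7500)² = 30.45.
Rounding up, n = 31 per group.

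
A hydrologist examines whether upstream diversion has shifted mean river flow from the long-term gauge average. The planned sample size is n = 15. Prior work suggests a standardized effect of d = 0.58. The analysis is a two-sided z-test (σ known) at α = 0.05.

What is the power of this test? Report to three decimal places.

Power ≈ 0.613

Noncentrality parameter: δ = d·√n = 0.58 × √15 = 2.2463
Two-sided α = 0.05 → critical value z_{0.025} = 1.960.
Power = Φ(δ − 1.960) + Φ(−δ − 1.960) = Φ(0.286) + Φ(-4.206) = 0.6127 + 0.0000 = 0.6127.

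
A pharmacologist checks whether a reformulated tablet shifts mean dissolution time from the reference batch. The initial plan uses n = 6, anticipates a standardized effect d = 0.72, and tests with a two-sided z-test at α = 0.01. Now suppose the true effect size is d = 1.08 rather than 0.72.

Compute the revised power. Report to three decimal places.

With d = 1.08: δ = d·√n = 1.08 × √6 = 2.6454. Critical value z_{0.005} = 2.576.
Revised power = Φ(δ − 2.576) + Φ(−δ − 2.576) = Φ(0.070) + Φ(-5.221) = 0.5278 + 0.0000 = 0.5278.

Power ≈ 0.528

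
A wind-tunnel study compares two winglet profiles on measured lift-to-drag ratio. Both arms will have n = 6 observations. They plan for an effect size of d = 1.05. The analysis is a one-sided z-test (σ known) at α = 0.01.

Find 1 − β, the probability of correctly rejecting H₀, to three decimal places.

Noncentrality parameter: δ = d·√(n/2) = 1.05 × √(6/2) = 1.8187
One-sided α = 0.01 → critical value z_{0.01} = 2.326.
Power = Φ(δ − 2.326) = Φ(-0.508) = 0.3058.

Power ≈ 0.306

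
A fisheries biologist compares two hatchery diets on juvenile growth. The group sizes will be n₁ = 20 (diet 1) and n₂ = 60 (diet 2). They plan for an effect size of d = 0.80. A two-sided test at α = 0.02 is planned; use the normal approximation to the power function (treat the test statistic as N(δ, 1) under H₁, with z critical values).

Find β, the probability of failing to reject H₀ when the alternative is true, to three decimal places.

Noncentrality parameter: δ = d / √(1/n₁ + 1/n₂) = 0.80 / √(1/20 + 1/60) = 3.0984
Critical value for a two-sided test at α = 0.02: z_{α/2} = 2.326.
Power = Φ(δ − 2.326) + Φ(−δ − 2.326) = Φ(0.772) + Φ(-5.425) = 0.7800 + 0.0000 = 0.7800.
Type II error: β = 1 − power = 1 − 0.7800 = 0.2200.

β ≈ 0.220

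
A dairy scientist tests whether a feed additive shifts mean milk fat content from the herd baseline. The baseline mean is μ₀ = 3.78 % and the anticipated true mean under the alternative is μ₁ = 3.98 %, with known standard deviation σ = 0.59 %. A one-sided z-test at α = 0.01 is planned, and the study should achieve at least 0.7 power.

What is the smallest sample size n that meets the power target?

Standardized effect: d = |μ₁ − μ₀| / σ = |3.98 − 3.78| / 0.59 = 0.3390
Set Φ(δ − 2.326) = 0.7; then δ − 2.326 = Φ⁻¹(0.7) = 0.524, giving δ = 2.851.
δ = d·√n ⇒ n = (δ/d)² = (2.851 / 0.3390)² = 70.72.
Rounding up, n = 71.

n = 71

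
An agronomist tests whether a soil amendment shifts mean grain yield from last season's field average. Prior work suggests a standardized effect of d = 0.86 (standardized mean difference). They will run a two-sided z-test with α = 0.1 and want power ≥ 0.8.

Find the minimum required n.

For power 0.8 need Φ(δ − z_{0.05}) = 0.8, so δ = z_{0.05} + z_{0.20} = 1.645 + 0.842 = 2.486.
(For δ > 0 the lower-tail rejection region contributes negligibly to power, so the one-term inversion is standard.)
δ = d·√n ⇒ n = (δ/d)² = (2.486 / 0.86)² = 8.36.
Rounding up, n = 9.

n = 9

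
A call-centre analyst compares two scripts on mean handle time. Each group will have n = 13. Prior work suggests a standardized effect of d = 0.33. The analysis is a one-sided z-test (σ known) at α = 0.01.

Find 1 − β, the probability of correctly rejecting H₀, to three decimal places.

Power ≈ 0.069

Noncentrality parameter: λ = d·√(n/2) = 0.33 × √(13/2) = 0.8413
One-sided α = 0.01 → critical value z_{0.01} = 2.326.
Power = Φ(λ − 2.326) = Φ(-1.485) = 0.0688.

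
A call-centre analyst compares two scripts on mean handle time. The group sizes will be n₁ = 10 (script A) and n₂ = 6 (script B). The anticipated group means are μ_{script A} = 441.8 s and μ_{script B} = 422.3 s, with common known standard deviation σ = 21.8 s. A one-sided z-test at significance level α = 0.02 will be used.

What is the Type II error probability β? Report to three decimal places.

β ≈ 0.626

Standardized effect: d = |μ_{script A} − μ_{script B}| / σ = |441.8 − 422.3| / 21.8 = 0.8945
Noncentrality parameter: λ = d / √(1/n₁ + 1/n₂) = 0.8945 / √(1/10 + 1/6) = 1.7322
One-sided α = 0.02 → critical value z_{0.02} = 2.054.
Power = Φ(λ − 2.054) = Φ(-0.322) = 0.3739.
Type II error: β = 1 − power = 1 − 0.3739 = 0.6261.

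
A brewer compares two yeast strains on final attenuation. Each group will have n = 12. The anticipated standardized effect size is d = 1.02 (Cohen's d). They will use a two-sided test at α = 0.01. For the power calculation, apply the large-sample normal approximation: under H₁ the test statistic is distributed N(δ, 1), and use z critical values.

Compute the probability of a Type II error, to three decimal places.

Noncentrality parameter: δ = d·√(n/2) = 1.02 × √(12/2) = 2.4985
Two-sided α = 0.01 → critical value z_{0.005} = 2.576.
Power = Φ(δ − 2.576) + Φ(−δ − 2.576) = Φ(-0.077) + Φ(-5.074) = 0.4692 + 0.0000 = 0.4692.
Type II error: β = 1 − power = 1 − 0.4692 = 0.5308.

β ≈ 0.531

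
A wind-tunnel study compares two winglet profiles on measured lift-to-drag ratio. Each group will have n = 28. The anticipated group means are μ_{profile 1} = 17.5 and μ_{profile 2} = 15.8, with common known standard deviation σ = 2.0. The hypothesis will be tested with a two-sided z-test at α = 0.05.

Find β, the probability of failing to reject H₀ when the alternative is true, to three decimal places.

β ≈ 0.111

Standardized effect: d = |μ_{profile 1} − μ_{profile 2}| / σ = |17.5 − 15.8| / 2.0 = 0.8500
Noncentrality parameter: λ = d·√(n/2) = 0.8500 × √(28/2) = 3.1804
Critical value for a two-sided test at α = 0.05: z_{α/2} = 1.960.
Power = Φ(λ − 1.960) + Φ(−λ − 1.960) = Φ(1.220) + Φ(-5.140) = 0.8889 + 0.0000 = 0.8889.
Type II error: β = 1 − power = 1 − 0.8889 = 0.1111.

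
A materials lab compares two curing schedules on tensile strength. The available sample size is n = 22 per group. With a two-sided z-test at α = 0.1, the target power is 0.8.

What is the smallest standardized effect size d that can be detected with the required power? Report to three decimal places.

Need Φ(δ − 1.645) = 0.8, so δ = 1.645 + 0.842 = 2.486.
(The second rejection-region term Φ(−δ − z_{α/2}) is negligible and dropped.)
δ = d·√(n/2) ⇒ d = δ/√(n/2) = 2.486/√(22/2) = 0.7497.

d ≈ 0.750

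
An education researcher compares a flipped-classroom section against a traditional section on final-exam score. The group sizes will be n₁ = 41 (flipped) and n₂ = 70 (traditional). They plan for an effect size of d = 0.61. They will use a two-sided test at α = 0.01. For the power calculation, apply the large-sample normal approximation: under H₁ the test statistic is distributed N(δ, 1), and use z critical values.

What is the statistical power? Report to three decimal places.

Noncentrality parameter: λ = d / √(1/n₁ + 1/n₂) = 0.61 / √(1/41 + 1/70) = 3.1018
Two-sided α = 0.01 → critical value z_{0.005} = 2.576.
Power = Φ(λ − 2.576) + Φ(−λ − 2.576) = Φ(0.526) + Φ(-5.678) = 0.7005 + 0.0000 = 0.7005.

Power ≈ 0.701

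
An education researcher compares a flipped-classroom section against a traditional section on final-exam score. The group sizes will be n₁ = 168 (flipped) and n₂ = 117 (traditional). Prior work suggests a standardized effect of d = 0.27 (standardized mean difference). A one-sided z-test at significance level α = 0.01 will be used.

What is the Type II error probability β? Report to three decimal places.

Noncentrality parameter: δ = d / √(1/n₁ + 1/n₂) = 0.27 / √(1/168 + 1/117) = 2.2423
One-sided α = 0.01 → critical value z_{0.01} = 2.326.
Power = Φ(δ − 2.326) = Φ(-0.084) = 0.4665.
Type II error: β = 1 − power = 1 − 0.4665 = 0.5335.

β ≈ 0.534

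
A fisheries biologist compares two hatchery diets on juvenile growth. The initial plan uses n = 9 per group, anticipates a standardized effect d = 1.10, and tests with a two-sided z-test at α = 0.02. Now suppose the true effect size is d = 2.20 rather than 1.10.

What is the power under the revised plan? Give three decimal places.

With d = 2.20: δ = d·√(n/2) = 2.20 × √(9/2) = 4.6669. Critical value z_{0.01} = 2.326.
Revised power = Φ(δ − 2.326) + Φ(−δ − 2.326) = Φ(2.341) + Φ(-6.993) = 0.9904 + 0.0000 = 0.9904.

Power ≈ 0.990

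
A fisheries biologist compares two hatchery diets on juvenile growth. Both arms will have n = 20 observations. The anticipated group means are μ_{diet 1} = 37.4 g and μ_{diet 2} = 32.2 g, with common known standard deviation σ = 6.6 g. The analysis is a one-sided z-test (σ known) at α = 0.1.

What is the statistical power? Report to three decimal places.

Standardized effect: d = |μ_{diet 1} − μ_{diet 2}| / σ = |37.4 − 32.2| / 6.6 = 0.7879
Noncentrality parameter: δ = d·√(n/2) = 0.7879 × √(20/2) = 2.4915
Critical value for a one-sided test at α = 0.1: z_α = 1.282.
Power = Φ(δ − 1.282) = Φ(1.210) = 0.8868.

Power ≈ 0.887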